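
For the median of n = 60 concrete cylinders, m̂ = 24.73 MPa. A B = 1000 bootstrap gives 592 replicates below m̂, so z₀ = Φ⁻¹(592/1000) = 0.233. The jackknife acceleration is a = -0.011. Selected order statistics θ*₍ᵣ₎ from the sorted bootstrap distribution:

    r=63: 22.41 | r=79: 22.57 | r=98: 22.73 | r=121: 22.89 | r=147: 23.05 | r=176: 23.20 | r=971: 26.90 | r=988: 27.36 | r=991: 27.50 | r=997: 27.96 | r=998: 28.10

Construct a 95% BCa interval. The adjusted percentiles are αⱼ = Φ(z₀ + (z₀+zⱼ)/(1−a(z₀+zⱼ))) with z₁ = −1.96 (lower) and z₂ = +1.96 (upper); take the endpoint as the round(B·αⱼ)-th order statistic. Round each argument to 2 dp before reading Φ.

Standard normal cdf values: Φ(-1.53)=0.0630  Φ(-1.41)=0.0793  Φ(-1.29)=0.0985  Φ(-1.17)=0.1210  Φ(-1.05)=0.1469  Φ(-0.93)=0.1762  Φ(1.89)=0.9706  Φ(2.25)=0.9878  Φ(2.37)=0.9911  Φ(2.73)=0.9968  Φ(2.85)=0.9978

Lower: z₀ + z₁ = 0.233 + (-1.960) = -1.727; 1 − a(z₀+z₁) = 1 − (-0.011)(-1.727) = 0.9810; argument = 0.233 + (-1.727)/0.9810 = -1.5274 → -1.53.
α₁ = Φ(-1.53) = 0.0630; rank = round(1000 × 0.0630) = 63; θ*₍63₎ = 22.41.
Upper: z₀ + z₂ = 2.193; 1 − a(z₀+z₂) = 1.0241; argument = 2.3743 → 2.37; α₂ = 0.9911; rank = 991; θ*₍991₎ = 27.50.

(22.41, 27.50)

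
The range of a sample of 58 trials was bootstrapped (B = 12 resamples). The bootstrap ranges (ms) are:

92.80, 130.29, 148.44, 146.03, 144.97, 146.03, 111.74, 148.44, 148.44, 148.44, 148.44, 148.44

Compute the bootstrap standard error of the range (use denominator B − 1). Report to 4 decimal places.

SE* = 18.1410

Bootstrap SE is the standard deviation of the 12 replicate ranges.
Mean of replicates: (92.80 + 130.29 + 148.44 + 146.03 + 144.97 + 146.03 + 111.74 + 148.44 + 148.44 + 148.44 + 148.44 + 148.44) / 12 = 1662.50000 / 12 = 138.54167
Sum of squared deviations: (−45.74167)² + (−8.25167)² + (+9.89833)² + (+7.48833)² + (+6.42833)² + (+7.48833)² + (−26.80167)² + (+9.89833)² + (+9.89833)² + (+9.89833)² + (+9.89833)² + (+9.89833)² = 3620.05517
Variance = 3620.05517 / 11 = 329.09592
SE* = √329.09592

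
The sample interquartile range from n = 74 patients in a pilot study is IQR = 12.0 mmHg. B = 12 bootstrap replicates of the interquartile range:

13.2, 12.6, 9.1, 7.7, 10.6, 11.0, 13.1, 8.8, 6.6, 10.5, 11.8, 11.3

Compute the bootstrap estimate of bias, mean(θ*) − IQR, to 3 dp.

mean(θ*) = (13.2 + 12.6 + 9.1 + 7.7 + 10.6 + 11.0 + 13.1 + 8.8 + 6.6 + 10.5 + 11.8 + 11.3) / 12 = 10.5250
bias = 10.5250 − 12.0

bias = −1.475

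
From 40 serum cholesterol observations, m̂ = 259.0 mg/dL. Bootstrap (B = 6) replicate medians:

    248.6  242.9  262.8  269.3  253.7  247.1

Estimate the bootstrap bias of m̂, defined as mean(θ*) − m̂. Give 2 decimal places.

mean(θ*) = (248.6 + 242.9 + 262.8 + 269.3 + 253.7 + 247.1) / 6 = 254.067
bias = 254.067 − 259.0

bias = −4.93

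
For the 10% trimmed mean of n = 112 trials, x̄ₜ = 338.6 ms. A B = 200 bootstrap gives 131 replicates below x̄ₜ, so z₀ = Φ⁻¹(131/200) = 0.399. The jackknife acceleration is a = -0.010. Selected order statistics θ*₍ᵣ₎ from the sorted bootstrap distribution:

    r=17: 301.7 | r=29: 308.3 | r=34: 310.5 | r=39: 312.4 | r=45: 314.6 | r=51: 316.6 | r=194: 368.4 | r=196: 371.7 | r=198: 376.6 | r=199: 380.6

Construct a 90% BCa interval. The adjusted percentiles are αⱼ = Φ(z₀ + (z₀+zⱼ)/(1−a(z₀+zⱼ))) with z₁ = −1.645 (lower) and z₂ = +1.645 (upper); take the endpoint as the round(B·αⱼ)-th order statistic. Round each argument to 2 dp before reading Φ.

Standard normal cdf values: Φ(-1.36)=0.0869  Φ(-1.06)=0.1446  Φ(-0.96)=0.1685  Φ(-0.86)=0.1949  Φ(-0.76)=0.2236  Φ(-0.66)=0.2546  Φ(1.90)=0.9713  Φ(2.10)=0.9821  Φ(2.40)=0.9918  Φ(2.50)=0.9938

Lower: z₀ + z₁ = 0.399 + (-1.645) = -1.246; 1 − a(z₀+z₁) = 1 − (-0.010)(-1.246) = 0.9875; argument = 0.399 + (-1.246)/0.9875 = -0.8627 → -0.86.
α₁ = Φ(-0.86) = 0.1949; rank = round(200 × 0.1949) = 39; θ*₍39₎ = 312.4.
Upper: z₀ + z₂ = 2.044; 1 − a(z₀+z₂) = 1.0204; argument = 2.4021 → 2.40; α₂ = 0.9918; rank = 198; θ*₍198₎ = 376.6.

(312.4, 376.6)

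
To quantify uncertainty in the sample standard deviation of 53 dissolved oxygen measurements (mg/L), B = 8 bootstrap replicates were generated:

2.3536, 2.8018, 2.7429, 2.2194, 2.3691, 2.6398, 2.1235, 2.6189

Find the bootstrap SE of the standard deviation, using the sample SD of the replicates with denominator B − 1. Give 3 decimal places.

Bootstrap SE is the standard deviation of the 8 replicate standard deviations.
Mean of replicates: (2.3536 + 2.8018 + 2.7429 + 2.2194 + 2.3691 + 2.6398 + 2.1235 + 2.6189) / 8 = 19.86900 / 8 = 2.48362
Sum of squared deviations: (−0.13002)² + (+0.31818)² + (+0.25928)² + (−0.26423)² + (−0.11452)² + (+0.15618)² + (−0.36013)² + (+0.13528)² = 0.44068
Variance = 0.44068 / 7 = 0.06295
SE* = √0.06295

SE* = 0.251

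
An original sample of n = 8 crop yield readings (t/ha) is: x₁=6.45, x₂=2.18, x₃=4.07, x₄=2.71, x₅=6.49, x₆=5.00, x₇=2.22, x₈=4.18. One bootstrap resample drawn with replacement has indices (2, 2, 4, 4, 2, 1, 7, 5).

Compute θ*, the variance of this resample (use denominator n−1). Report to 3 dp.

Resample values: 2.18, 2.18, 2.71, 2.71, 2.18, 6.45, 2.22, 6.49.
Mean = 3.3900; sum of squared deviations = 25.6596
s² = 25.6596 / 7 = 3.6657

θ* = 3.666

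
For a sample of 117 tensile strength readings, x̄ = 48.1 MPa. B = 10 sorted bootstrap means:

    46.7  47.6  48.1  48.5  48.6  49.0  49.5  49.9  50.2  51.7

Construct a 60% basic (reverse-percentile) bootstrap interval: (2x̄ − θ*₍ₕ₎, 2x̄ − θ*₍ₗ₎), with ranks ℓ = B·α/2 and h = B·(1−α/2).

(46.3, 48.6)

Percentile endpoints at ranks 2 and 8: θ*₍2₎ = 47.6, θ*₍8₎ = 49.9.
Basic interval reflects these around x̄:
  lower = 2 × 48.1 − 49.9 = 46.3
  upper = 2 × 48.1 − 47.6 = 48.6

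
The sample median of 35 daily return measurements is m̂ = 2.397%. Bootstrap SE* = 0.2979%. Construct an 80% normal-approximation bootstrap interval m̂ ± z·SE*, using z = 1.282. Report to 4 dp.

(2.0151, 2.7789)

Margin = 1.282 × 0.2979 = 0.38191
Interval: 2.397 ± 0.38191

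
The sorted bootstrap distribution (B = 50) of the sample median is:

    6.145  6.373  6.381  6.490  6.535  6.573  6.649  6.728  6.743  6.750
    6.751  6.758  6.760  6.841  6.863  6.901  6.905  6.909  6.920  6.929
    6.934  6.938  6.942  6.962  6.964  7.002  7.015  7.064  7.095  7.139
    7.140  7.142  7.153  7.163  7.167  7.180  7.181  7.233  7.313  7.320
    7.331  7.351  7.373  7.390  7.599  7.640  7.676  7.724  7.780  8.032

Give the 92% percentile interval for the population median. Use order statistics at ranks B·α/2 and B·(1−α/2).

(6.373, 7.724)

α = 0.08; lower rank = 50 × 0.040 = 2; upper rank = 50 × 0.960 = 48.
The 2nd smallest replicate is 6.373; the 48th is 7.724.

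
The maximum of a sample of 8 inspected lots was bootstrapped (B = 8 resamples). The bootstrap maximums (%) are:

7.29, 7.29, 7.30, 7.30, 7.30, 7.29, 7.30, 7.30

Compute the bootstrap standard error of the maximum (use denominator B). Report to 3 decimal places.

Bootstrap SE is the standard deviation of the 8 replicate maximums.
Mean of replicates: (7.29 + 7.29 + 7.30 + 7.30 + 7.30 + 7.29 + 7.30 + 7.30) / 8 = 58.370000 / 8 = 7.296250
Sum of squared deviations: (−0.006250)² + (−0.006250)² + (+0.003750)² + (+0.003750)² + (+0.003750)² + (−0.006250)² + (+0.003750)² + (+0.003750)² = 0.000187
Variance = 0.000187 / 8 = 0.000023
SE* = √0.000023

SE* = 0.005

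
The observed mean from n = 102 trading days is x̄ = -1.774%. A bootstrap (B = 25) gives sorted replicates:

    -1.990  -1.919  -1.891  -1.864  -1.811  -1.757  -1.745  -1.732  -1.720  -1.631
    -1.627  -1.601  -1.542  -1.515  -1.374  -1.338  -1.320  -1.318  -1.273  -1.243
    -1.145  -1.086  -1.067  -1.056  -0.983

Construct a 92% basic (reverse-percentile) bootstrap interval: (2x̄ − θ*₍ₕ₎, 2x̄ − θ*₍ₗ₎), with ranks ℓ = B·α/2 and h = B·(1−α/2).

Percentile endpoints at ranks 1 and 24: θ*₍1₎ = -1.990, θ*₍24₎ = -1.056.
Basic interval reflects these around x̄:
  lower = 2 × -1.774 − -1.056 = -2.492
  upper = 2 × -1.774 − -1.990 = -1.558

(-2.492, -1.558)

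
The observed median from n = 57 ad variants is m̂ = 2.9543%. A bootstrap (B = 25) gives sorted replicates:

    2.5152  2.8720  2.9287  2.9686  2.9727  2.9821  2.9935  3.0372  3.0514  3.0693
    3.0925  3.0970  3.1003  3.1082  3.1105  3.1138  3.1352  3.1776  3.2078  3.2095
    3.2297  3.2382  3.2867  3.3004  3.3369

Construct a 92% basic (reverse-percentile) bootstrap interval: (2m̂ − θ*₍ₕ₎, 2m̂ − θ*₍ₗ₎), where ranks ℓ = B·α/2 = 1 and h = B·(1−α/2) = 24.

(2.6082, 3.3934)

Percentile endpoints at ranks 1 and 24: θ*₍1₎ = 2.5152, θ*₍24₎ = 3.3004.
Basic interval reflects these around m̂:
  lower = 2 × 2.9543 − 3.3004 = 2.6082
  upper = 2 × 2.9543 − 2.5152 = 3.3934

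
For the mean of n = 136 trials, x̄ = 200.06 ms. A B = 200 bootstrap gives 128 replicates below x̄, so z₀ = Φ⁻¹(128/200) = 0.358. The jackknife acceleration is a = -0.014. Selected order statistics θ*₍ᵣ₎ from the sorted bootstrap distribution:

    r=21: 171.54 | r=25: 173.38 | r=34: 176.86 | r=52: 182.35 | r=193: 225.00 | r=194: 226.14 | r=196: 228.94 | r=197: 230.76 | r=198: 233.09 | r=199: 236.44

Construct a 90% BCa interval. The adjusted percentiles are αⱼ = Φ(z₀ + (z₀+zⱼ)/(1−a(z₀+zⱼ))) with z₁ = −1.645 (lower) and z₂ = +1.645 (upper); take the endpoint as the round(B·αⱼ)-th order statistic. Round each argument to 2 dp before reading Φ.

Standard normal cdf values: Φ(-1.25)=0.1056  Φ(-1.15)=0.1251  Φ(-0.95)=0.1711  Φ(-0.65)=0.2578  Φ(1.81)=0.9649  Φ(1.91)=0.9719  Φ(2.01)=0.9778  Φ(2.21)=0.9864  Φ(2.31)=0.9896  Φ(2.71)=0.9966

(176.86, 233.09)

Lower: z₀ + z₁ = 0.358 + (-1.645) = -1.287; 1 − a(z₀+z₁) = 1 − (-0.014)(-1.287) = 0.9820; argument = 0.358 + (-1.287)/0.9820 = -0.9526 → -0.95.
α₁ = Φ(-0.95) = 0.1711; rank = round(200 × 0.1711) = 34; θ*₍34₎ = 176.86.
Upper: z₀ + z₂ = 2.003; 1 − a(z₀+z₂) = 1.0280; argument = 2.3064 → 2.31; α₂ = 0.9896; rank = 198; θ*₍198₎ = 233.09.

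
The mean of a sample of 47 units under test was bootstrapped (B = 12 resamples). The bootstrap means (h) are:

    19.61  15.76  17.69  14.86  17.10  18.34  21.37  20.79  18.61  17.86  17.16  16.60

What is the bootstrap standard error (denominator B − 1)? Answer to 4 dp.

Bootstrap SE is the standard deviation of the 12 replicate means.
Mean of replicates: (19.61 + 15.76 + 17.69 + 14.86 + 17.10 + 18.34 + 21.37 + 20.79 + 18.61 + 17.86 + 17.16 + 16.60) / 12 = 215.75000 / 12 = 17.97917
Sum of squared deviations: (+1.63083)² + (−2.21917)² + (−0.28917)² + (−3.11917)² + (−0.87917)² + (+0.36083)² + (+3.39083)² + (+2.81083)² + (+0.63083)² + (−0.11917)² + (−0.81917)² + (−1.37917)² = 40.68409
Variance = 40.68409 / 11 = 3.69855
SE* = √3.69855

SE* = 1.9232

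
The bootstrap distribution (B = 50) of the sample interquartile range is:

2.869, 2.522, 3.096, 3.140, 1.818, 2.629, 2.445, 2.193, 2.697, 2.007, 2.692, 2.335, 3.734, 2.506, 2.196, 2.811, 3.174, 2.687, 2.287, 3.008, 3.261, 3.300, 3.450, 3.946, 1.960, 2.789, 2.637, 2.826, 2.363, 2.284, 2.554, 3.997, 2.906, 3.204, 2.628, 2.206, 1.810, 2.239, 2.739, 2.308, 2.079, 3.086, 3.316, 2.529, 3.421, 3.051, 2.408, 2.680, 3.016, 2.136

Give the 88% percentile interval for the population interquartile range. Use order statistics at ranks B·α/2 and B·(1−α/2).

Sorted replicates: 1.810, 1.818, 1.960, 2.007, 2.079, 2.136, 2.193, 2.196, 2.206, 2.239, 2.284, 2.287, 2.308, 2.335, 2.363, 2.408, 2.445, 2.506, 2.522, 2.529, 2.554, 2.628, 2.629, 2.637, 2.680, 2.687, 2.692, 2.697, 2.739, 2.789, 2.811, 2.826, 2.869, 2.906, 3.008, 3.016, 3.051, 3.086, 3.096, 3.140, 3.174, 3.204, 3.261, 3.300, 3.316, 3.421, 3.450, 3.734, 3.946, 3.997
α = 0.12; lower rank = 50 × 0.060 = 3; upper rank = 50 × 0.940 = 47.
The 3rd smallest replicate is 1.960; the 47th is 3.450.

(1.960, 3.450)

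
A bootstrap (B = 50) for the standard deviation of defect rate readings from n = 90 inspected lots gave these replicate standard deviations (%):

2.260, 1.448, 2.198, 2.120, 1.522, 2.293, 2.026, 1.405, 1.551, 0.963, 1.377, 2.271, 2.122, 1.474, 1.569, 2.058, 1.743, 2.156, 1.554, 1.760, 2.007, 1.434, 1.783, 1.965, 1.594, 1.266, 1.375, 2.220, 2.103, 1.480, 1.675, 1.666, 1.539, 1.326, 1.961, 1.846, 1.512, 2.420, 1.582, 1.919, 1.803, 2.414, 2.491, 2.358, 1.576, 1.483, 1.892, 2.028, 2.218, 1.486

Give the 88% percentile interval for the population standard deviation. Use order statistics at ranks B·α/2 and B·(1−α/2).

(1.326, 2.358)

Sorted replicates: 0.963, 1.266, 1.326, 1.375, 1.377, 1.405, 1.434, 1.448, 1.474, 1.480, 1.483, 1.486, 1.512, 1.522, 1.539, 1.551, 1.554, 1.569, 1.576, 1.582, 1.594, 1.666, 1.675, 1.743, 1.760, 1.783, 1.803, 1.846, 1.892, 1.919, 1.961, 1.965, 2.007, 2.026, 2.028, 2.058, 2.103, 2.120, 2.122, 2.156, 2.198, 2.218, 2.220, 2.260, 2.271, 2.293, 2.358, 2.414, 2.420, 2.491
α = 0.12; lower rank = 50 × 0.060 = 3; upper rank = 50 × 0.940 = 47.
The 3rd smallest replicate is 1.326; the 47th is 2.358.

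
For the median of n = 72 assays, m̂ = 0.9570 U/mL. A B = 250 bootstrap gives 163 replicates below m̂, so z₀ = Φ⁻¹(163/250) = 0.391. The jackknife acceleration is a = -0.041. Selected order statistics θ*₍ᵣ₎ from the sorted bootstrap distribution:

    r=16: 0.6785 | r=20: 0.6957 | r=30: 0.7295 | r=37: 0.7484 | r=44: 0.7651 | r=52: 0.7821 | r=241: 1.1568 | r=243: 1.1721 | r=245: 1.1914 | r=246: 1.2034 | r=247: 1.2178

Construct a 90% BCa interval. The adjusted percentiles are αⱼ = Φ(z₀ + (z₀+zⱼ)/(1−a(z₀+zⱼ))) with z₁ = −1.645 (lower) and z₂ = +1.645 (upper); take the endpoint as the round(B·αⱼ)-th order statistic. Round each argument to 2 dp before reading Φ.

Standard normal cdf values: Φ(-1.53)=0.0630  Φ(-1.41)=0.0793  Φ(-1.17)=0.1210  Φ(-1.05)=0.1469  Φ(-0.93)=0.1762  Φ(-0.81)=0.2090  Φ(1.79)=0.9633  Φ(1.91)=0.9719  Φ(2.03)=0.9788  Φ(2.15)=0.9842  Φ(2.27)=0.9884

Lower: z₀ + z₁ = 0.391 + (-1.645) = -1.254; 1 − a(z₀+z₁) = 1 − (-0.041)(-1.254) = 0.9486; argument = 0.391 + (-1.254)/0.9486 = -0.9310 → -0.93.
α₁ = Φ(-0.93) = 0.1762; rank = round(250 × 0.1762) = 44; θ*₍44₎ = 0.7651.
Upper: z₀ + z₂ = 2.036; 1 − a(z₀+z₂) = 1.0835; argument = 2.2701 → 2.27; α₂ = 0.9884; rank = 247; θ*₍247₎ = 1.2178.

(0.7651, 1.2178)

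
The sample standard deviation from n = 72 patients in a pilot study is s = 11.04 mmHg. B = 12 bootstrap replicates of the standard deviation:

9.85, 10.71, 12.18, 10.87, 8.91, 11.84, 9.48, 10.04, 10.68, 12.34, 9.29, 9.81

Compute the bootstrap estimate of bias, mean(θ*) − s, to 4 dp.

bias = −0.5400

mean(θ*) = (9.85 + 10.71 + 12.18 + 10.87 + 8.91 + 11.84 + 9.48 + 10.04 + 10.68 + 12.34 + 9.29 + 9.81) / 12 = 10.50000
bias = 10.50000 − 11.04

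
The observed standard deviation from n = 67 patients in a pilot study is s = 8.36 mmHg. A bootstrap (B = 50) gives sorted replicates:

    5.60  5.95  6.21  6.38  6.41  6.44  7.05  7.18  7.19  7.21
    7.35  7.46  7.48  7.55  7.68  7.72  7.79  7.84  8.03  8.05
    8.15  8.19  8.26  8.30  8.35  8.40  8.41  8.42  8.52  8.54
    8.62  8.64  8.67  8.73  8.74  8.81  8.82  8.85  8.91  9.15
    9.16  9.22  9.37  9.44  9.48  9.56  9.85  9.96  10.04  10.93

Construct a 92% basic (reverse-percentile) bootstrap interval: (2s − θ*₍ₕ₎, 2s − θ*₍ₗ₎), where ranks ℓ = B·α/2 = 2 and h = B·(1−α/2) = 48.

Percentile endpoints at ranks 2 and 48: θ*₍2₎ = 5.95, θ*₍48₎ = 9.96.
Basic interval reflects these around s:
  lower = 2 × 8.36 − 9.96 = 6.76
  upper = 2 × 8.36 − 5.95 = 10.77

(6.76, 10.77)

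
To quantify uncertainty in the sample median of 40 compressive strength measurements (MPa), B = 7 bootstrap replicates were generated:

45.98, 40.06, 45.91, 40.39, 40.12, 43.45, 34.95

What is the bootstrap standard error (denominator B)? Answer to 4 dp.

SE* = 3.6138

Bootstrap SE is the standard deviation of the 7 replicate medians.
Mean of replicates: (45.98 + 40.06 + 45.91 + 40.39 + 40.12 + 43.45 + 34.95) / 7 = 290.86000 / 7 = 41.55143
Sum of squared deviations: (+4.42857)² + (−1.49143)² + (+4.35857)² + (−1.16143)² + (−1.43143)² + (+1.89857)² + (−6.60143)² = 91.41509
Variance = 91.41509 / 7 = 13.05930
SE* = √13.05930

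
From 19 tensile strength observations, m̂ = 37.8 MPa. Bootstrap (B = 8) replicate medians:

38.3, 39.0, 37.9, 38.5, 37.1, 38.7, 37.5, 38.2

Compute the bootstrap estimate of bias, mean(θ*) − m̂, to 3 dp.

mean(θ*) = (38.3 + 39.0 + 37.9 + 38.5 + 37.1 + 38.7 + 37.5 + 38.2) / 8 = 38.1500
bias = 38.1500 − 37.8

bias = +0.350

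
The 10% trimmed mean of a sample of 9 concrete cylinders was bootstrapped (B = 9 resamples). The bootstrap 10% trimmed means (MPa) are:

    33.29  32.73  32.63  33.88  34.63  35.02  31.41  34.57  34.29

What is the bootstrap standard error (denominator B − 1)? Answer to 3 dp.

Bootstrap SE is the standard deviation of the 9 replicate 10% trimmed means.
Mean of replicates: (33.29 + 32.73 + 32.63 + 33.88 + 34.63 + 35.02 + 31.41 + 34.57 + 34.29) / 9 = 302.4500 / 9 = 33.6056
Sum of squared deviations: (−0.3156)² + (−0.8756)² + (−0.9756)² + (+0.2744)² + (+1.0244)² + (+1.4144)² + (−2.1956)² + (+0.9644)² + (+0.6844)² = 11.1624
Variance = 11.1624 / 8 = 1.3953
SE* = √1.3953

SE* = 1.181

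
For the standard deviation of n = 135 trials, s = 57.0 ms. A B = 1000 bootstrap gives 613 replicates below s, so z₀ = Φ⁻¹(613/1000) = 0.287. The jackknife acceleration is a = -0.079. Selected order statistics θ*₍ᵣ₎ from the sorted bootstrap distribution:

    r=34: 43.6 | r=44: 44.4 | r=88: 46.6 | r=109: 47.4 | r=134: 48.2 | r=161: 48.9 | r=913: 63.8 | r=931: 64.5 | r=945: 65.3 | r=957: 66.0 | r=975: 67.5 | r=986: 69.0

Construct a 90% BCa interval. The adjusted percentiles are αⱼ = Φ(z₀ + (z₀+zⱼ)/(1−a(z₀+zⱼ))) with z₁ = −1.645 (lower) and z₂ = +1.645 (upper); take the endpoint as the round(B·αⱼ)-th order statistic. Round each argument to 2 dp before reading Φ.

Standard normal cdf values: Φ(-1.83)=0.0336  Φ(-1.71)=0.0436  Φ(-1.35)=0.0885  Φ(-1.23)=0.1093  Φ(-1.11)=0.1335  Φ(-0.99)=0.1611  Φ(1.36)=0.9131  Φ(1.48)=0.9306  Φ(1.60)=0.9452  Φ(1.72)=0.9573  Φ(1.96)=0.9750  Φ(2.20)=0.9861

Lower: z₀ + z₁ = 0.287 + (-1.645) = -1.358; 1 − a(z₀+z₁) = 1 − (-0.079)(-1.358) = 0.8927; argument = 0.287 + (-1.358)/0.8927 = -1.2342 → -1.23.
α₁ = Φ(-1.23) = 0.1093; rank = round(1000 × 0.1093) = 109; θ*₍109₎ = 47.4.
Upper: z₀ + z₂ = 1.932; 1 − a(z₀+z₂) = 1.1526; argument = 1.9632 → 1.96; α₂ = 0.9750; rank = 975; θ*₍975₎ = 67.5.

(47.4, 67.5)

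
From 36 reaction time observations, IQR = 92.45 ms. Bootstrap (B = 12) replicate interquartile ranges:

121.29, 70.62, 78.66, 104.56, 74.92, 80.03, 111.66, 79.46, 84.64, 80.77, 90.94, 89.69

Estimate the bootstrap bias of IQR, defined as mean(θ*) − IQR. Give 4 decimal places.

mean(θ*) = (121.29 + 70.62 + 78.66 + 104.56 + 74.92 + 80.03 + 111.66 + 79.46 + 84.64 + 80.77 + 90.94 + 89.69) / 12 = 88.93667
bias = 88.93667 − 92.45

bias = −3.5133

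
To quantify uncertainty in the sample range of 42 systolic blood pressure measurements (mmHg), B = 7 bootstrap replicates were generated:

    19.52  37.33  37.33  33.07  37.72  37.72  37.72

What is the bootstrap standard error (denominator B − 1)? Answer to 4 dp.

Bootstrap SE is the standard deviation of the 7 replicate ranges.
Mean of replicates: (19.52 + 37.33 + 37.33 + 33.07 + 37.72 + 37.72 + 37.72) / 7 = 240.41000 / 7 = 34.34429
Sum of squared deviations: (−14.82429)² + (+2.98571)² + (+2.98571)² + (−1.27429)² + (+3.37571)² + (+3.37571)² + (+3.37571)² = 273.39857
Variance = 273.39857 / 6 = 45.56643
SE* = √45.56643

SE* = 6.7503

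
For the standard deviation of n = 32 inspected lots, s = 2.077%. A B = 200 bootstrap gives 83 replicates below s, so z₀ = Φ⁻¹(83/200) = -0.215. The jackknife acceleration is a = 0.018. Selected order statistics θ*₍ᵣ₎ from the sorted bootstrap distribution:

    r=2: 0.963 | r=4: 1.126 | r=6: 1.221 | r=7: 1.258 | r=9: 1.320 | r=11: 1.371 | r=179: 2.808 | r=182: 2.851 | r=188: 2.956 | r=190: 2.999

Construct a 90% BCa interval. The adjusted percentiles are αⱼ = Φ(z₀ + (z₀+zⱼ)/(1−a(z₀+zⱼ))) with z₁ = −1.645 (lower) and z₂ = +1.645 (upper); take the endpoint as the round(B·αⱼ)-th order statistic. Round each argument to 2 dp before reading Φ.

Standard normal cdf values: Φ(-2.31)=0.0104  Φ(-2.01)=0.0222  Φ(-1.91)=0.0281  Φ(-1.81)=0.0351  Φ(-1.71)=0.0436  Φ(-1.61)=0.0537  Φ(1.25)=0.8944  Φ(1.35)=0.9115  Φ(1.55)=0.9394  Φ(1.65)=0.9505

Lower: z₀ + z₁ = -0.215 + (-1.645) = -1.860; 1 − a(z₀+z₁) = 1 − (0.018)(-1.860) = 1.0335; argument = -0.215 + (-1.860)/1.0335 = -2.0147 → -2.01.
α₁ = Φ(-2.01) = 0.0222; rank = round(200 × 0.0222) = 4; θ*₍4₎ = 1.126.
Upper: z₀ + z₂ = 1.430; 1 − a(z₀+z₂) = 0.9743; argument = 1.2528 → 1.25; α₂ = 0.8944; rank = 179; θ*₍179₎ = 2.808.

(1.126, 2.808)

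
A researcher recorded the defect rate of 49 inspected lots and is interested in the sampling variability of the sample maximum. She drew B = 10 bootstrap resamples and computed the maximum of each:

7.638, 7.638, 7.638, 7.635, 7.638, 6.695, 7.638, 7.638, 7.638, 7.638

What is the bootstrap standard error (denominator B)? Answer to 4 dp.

SE* = 0.2828

Bootstrap SE is the standard deviation of the 10 replicate maximums.
Mean of replicates: (7.638 + 7.638 + 7.638 + 7.635 + 7.638 + 6.695 + 7.638 + 7.638 + 7.638 + 7.638) / 10 = 75.43400 / 10 = 7.54340
Sum of squared deviations: (+0.09460)² + (+0.09460)² + (+0.09460)² + (+0.09160)² + (+0.09460)² + (−0.84840)² + (+0.09460)² + (+0.09460)² + (+0.09460)² + (+0.09460)² = 0.79977
Variance = 0.79977 / 10 = 0.07998
SE* = √0.07998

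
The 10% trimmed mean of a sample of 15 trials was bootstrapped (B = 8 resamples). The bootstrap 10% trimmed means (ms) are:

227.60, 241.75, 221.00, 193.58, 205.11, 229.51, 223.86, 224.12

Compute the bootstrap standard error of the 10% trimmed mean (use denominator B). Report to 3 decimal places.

Bootstrap SE is the standard deviation of the 8 replicate 10% trimmed means.
Mean of replicates: (227.60 + 241.75 + 221.00 + 193.58 + 205.11 + 229.51 + 223.86 + 224.12) / 8 = 1766.5300 / 8 = 220.8162
Sum of squared deviations: (+6.7837)² + (+20.9338)² + (+0.1838)² + (−27.2362)² + (−15.7062)² + (+8.6937)² + (+3.0438)² + (+3.3038)² = 1568.5350
Variance = 1568.5350 / 8 = 196.0669
SE* = √196.0669

SE* = 14.002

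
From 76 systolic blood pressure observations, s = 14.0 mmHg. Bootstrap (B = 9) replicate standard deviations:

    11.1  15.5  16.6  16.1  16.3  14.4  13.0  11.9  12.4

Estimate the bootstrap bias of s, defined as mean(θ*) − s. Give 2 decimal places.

bias = +0.14

mean(θ*) = (11.1 + 15.5 + 16.6 + 16.1 + 16.3 + 14.4 + 13.0 + 11.9 + 12.4) / 9 = 14.144
bias = 14.144 − 14.0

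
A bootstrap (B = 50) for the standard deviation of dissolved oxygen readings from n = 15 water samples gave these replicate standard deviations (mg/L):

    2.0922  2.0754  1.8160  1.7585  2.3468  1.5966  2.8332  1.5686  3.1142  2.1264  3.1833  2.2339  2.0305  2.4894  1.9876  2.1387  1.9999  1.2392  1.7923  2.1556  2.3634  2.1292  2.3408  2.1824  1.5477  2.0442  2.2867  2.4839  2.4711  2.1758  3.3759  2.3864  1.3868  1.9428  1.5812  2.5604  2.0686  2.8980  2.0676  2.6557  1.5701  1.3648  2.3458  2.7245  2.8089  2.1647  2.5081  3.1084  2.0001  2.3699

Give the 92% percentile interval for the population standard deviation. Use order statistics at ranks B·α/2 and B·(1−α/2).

Sorted replicates: 1.2392, 1.3648, 1.3868, 1.5477, 1.5686, 1.5701, 1.5812, 1.5966, 1.7585, 1.7923, 1.8160, 1.9428, 1.9876, 1.9999, 2.0001, 2.0305, 2.0442, 2.0676, 2.0686, 2.0754, 2.0922, 2.1264, 2.1292, 2.1387, 2.1556, 2.1647, 2.1758, 2.1824, 2.2339, 2.2867, 2.3408, 2.3458, 2.3468, 2.3634, 2.3699, 2.3864, 2.4711, 2.4839, 2.4894, 2.5081, 2.5604, 2.6557, 2.7245, 2.8089, 2.8332, 2.8980, 3.1084, 3.1142, 3.1833, 3.3759
α = 0.08; lower rank = 50 × 0.040 = 2; upper rank = 50 × 0.960 = 48.
The 2nd smallest replicate is 1.3648; the 48th is 3.1142.

(1.3648, 3.1142)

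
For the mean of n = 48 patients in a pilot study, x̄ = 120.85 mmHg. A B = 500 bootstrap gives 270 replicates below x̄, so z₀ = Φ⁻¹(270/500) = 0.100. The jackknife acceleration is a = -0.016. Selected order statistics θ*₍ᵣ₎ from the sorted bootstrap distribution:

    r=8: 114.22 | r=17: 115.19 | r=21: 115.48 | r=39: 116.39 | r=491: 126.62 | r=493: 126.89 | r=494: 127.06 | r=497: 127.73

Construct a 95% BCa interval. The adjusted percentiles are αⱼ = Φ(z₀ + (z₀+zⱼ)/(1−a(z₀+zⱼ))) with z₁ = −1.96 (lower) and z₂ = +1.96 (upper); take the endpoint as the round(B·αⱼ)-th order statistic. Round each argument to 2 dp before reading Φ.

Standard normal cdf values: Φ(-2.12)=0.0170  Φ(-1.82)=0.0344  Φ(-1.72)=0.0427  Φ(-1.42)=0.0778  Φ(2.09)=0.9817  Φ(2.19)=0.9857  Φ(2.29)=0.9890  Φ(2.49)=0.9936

(115.19, 126.62)

Lower: z₀ + z₁ = 0.100 + (-1.960) = -1.860; 1 − a(z₀+z₁) = 1 − (-0.016)(-1.860) = 0.9702; argument = 0.100 + (-1.860)/0.9702 = -1.8171 → -1.82.
α₁ = Φ(-1.82) = 0.0344; rank = round(500 × 0.0344) = 17; θ*₍17₎ = 115.19.
Upper: z₀ + z₂ = 2.060; 1 − a(z₀+z₂) = 1.0330; argument = 2.0943 → 2.09; α₂ = 0.9817; rank = 491; θ*₍491₎ = 126.62.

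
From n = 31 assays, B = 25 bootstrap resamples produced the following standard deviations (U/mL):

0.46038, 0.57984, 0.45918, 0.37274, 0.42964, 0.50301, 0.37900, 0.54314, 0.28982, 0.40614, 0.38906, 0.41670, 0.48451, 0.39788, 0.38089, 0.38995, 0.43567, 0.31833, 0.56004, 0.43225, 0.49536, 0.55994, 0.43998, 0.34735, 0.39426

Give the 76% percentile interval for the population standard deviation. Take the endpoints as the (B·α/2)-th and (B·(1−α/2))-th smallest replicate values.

(0.34735, 0.54314)

Sorted replicates: 0.28982, 0.31833, 0.34735, 0.37274, 0.37900, 0.38089, 0.38906, 0.38995, 0.39426, 0.39788, 0.40614, 0.41670, 0.42964, 0.43225, 0.43567, 0.43998, 0.45918, 0.46038, 0.48451, 0.49536, 0.50301, 0.54314, 0.55994, 0.56004, 0.57984
α = 0.24; lower rank = 25 × 0.120 = 3; upper rank = 25 × 0.880 = 22.
The 3rd smallest replicate is 0.34735; the 22nd is 0.54314.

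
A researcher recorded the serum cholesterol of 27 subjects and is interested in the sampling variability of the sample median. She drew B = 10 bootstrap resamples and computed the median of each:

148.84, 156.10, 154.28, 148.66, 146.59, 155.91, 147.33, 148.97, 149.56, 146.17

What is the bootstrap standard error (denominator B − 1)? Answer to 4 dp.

SE* = 3.7668

Bootstrap SE is the standard deviation of the 10 replicate medians.
Mean of replicates: (148.84 + 156.10 + 154.28 + 148.66 + 146.59 + 155.91 + 147.33 + 148.97 + 149.56 + 146.17) / 10 = 1502.41000 / 10 = 150.24100
Sum of squared deviations: (−1.40100)² + (+5.85900)² + (+4.03900)² + (−1.58100)² + (−3.65100)² + (+5.66900)² + (−2.91100)² + (−1.27100)² + (−0.68100)² + (−4.07100)² = 127.69729
Variance = 127.69729 / 9 = 14.18859
SE* = √14.18859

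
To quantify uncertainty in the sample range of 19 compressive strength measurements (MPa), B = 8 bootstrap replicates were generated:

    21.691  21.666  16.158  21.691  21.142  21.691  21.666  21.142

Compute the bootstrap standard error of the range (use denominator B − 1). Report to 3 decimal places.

Bootstrap SE is the standard deviation of the 8 replicate ranges.
Mean of replicates: (21.691 + 21.666 + 16.158 + 21.691 + 21.142 + 21.691 + 21.666 + 21.142) / 8 = 166.8470 / 8 = 20.8559
Sum of squared deviations: (+0.8351)² + (+0.8101)² + (−4.6979)² + (+0.8351)² + (+0.2861)² + (+0.8351)² + (+0.8101)² + (+0.2861)² = 25.6387
Variance = 25.6387 / 7 = 3.6627
SE* = √3.6627

SE* = 1.914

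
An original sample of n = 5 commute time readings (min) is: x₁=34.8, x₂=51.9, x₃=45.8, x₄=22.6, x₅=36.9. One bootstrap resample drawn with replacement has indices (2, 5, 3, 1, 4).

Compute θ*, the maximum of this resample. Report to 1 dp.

Resample values: 51.9, 36.9, 45.8, 34.8, 22.6.
Maximum = 51.9

θ* = 51.9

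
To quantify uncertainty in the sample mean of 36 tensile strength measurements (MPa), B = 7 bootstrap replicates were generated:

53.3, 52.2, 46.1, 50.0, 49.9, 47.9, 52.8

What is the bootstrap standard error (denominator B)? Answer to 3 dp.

SE* = 2.464

Bootstrap SE is the standard deviation of the 7 replicate means.
Mean of replicates: (53.3 + 52.2 + 46.1 + 50.0 + 49.9 + 47.9 + 52.8) / 7 = 352.2000 / 7 = 50.3143
Sum of squared deviations: (+2.9857)² + (+1.8857)² + (−4.2143)² + (−0.3143)² + (−0.4143)² + (−2.4143)² + (+2.4857)² = 42.5086
Variance = 42.5086 / 7 = 6.0727
SE* = √6.0727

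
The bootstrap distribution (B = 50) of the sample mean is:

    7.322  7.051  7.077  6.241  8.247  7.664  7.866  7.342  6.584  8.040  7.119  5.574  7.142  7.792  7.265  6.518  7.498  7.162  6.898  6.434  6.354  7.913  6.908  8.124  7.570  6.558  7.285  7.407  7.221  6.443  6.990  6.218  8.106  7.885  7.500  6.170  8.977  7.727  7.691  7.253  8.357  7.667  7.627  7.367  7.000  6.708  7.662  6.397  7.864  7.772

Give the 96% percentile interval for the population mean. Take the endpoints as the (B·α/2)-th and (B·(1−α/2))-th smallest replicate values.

Sorted replicates: 5.574, 6.170, 6.218, 6.241, 6.354, 6.397, 6.434, 6.443, 6.518, 6.558, 6.584, 6.708, 6.898, 6.908, 6.990, 7.000, 7.051, 7.077, 7.119, 7.142, 7.162, 7.221, 7.253, 7.265, 7.285, 7.322, 7.342, 7.367, 7.407, 7.498, 7.500, 7.570, 7.627, 7.662, 7.664, 7.667, 7.691, 7.727, 7.772, 7.792, 7.864, 7.866, 7.885, 7.913, 8.040, 8.106, 8.124, 8.247, 8.357, 8.977
α = 0.04; lower rank = 50 × 0.020 = 1; upper rank = 50 × 0.980 = 49.
The 1st smallest replicate is 5.574; the 49th is 8.357.

(5.574, 8.357)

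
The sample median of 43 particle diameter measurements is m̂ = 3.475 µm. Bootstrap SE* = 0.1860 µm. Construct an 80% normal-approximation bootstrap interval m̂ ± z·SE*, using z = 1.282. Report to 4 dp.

Margin = 1.282 × 0.1860 = 0.23845
Interval: 3.475 ± 0.23845

(3.2365, 3.7135)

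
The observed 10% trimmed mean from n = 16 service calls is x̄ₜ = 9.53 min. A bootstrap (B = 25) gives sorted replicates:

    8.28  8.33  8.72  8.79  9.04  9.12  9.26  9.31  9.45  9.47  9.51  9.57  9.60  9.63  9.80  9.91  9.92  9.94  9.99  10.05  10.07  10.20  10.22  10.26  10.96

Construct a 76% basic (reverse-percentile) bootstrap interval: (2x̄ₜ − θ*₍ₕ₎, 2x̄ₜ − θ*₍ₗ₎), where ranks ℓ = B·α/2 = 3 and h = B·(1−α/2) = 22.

Percentile endpoints at ranks 3 and 22: θ*₍3₎ = 8.72, θ*₍22₎ = 10.20.
Basic interval reflects these around x̄ₜ:
  lower = 2 × 9.53 − 10.20 = 8.86
  upper = 2 × 9.53 − 8.72 = 10.34

(8.86, 10.34)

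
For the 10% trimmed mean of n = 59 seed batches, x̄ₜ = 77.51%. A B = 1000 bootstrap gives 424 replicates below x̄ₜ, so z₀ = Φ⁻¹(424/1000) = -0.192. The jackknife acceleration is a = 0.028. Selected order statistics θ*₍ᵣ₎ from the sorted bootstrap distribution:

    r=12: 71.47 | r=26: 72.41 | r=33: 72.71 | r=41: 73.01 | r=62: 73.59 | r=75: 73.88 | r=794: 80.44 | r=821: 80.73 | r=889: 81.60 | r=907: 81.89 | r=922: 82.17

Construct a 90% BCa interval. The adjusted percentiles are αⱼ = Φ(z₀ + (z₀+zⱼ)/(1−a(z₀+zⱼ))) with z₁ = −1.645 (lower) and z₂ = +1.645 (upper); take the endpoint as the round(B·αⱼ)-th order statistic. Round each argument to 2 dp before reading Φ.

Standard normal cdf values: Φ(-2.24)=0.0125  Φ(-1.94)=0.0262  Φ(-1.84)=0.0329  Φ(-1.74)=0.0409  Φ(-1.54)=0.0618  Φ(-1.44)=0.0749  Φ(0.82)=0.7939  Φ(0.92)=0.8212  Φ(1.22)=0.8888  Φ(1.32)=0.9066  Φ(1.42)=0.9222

(72.41, 81.89)

Lower: z₀ + z₁ = -0.192 + (-1.645) = -1.837; 1 − a(z₀+z₁) = 1 − (0.028)(-1.837) = 1.0514; argument = -0.192 + (-1.837)/1.0514 = -1.9391 → -1.94.
α₁ = Φ(-1.94) = 0.0262; rank = round(1000 × 0.0262) = 26; θ*₍26₎ = 72.41.
Upper: z₀ + z₂ = 1.453; 1 − a(z₀+z₂) = 0.9593; argument = 1.3226 → 1.32; α₂ = 0.9066; rank = 907; θ*₍907₎ = 81.89.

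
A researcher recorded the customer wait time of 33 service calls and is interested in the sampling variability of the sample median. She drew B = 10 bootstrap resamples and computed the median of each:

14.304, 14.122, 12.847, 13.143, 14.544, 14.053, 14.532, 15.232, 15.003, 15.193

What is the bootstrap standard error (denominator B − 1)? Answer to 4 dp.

SE* = 0.8039

Bootstrap SE is the standard deviation of the 10 replicate medians.
Mean of replicates: (14.304 + 14.122 + 12.847 + 13.143 + 14.544 + 14.053 + 14.532 + 15.232 + 15.003 + 15.193) / 10 = 142.97300 / 10 = 14.29730
Sum of squared deviations: (+0.00670)² + (−0.17530)² + (−1.45030)² + (−1.15430)² + (+0.24670)² + (−0.24430)² + (+0.23470)² + (+0.93470)² + (+0.70570)² + (+0.89570)² = 5.81614
Variance = 5.81614 / 9 = 0.64624
SE* = √0.64624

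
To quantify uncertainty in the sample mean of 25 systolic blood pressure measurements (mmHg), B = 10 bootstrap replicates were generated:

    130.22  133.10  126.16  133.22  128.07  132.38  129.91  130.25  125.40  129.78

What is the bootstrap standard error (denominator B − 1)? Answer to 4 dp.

Bootstrap SE is the standard deviation of the 10 replicate means.
Mean of replicates: (130.22 + 133.10 + 126.16 + 133.22 + 128.07 + 132.38 + 129.91 + 130.25 + 125.40 + 129.78) / 10 = 1298.49000 / 10 = 129.84900
Sum of squared deviations: (+0.37100)² + (+3.25100)² + (−3.68900)² + (+3.37100)² + (−1.77900)² + (+2.53100)² + (+0.06100)² + (+0.40100)² + (−4.44900)² + (−0.06900)² = 65.21269
Variance = 65.21269 / 9 = 7.24585
SE* = √7.24585

SE* = 2.6918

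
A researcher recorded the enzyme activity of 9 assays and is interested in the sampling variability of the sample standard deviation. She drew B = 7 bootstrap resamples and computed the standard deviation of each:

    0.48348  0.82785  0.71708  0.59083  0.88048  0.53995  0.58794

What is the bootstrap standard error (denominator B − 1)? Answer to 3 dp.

Bootstrap SE is the standard deviation of the 7 replicate standard deviations.
Mean of replicates: (0.48348 + 0.82785 + 0.71708 + 0.59083 + 0.88048 + 0.53995 + 0.58794) / 7 = 4.627610 / 7 = 0.661087
Sum of squared deviations: (−0.177607)² + (+0.166763)² + (+0.055993)² + (−0.070257)² + (+0.219393)² + (−0.121137)² + (−0.073147)² = 0.135583
Variance = 0.135583 / 6 = 0.022597
SE* = √0.022597

SE* = 0.150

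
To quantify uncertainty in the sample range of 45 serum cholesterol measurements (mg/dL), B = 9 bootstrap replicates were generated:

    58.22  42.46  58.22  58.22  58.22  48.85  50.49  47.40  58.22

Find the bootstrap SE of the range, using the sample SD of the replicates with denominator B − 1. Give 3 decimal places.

Bootstrap SE is the standard deviation of the 9 replicate ranges.
Mean of replicates: (58.22 + 42.46 + 58.22 + 58.22 + 58.22 + 48.85 + 50.49 + 47.40 + 58.22) / 9 = 480.3000 / 9 = 53.3667
Sum of squared deviations: (+4.8533)² + (−10.9067)² + (+4.8533)² + (+4.8533)² + (+4.8533)² + (−4.5167)² + (−2.8767)² + (−5.9667)² + (+4.8533)² = 301.0062
Variance = 301.0062 / 8 = 37.6258
SE* = √37.6258

SE* = 6.134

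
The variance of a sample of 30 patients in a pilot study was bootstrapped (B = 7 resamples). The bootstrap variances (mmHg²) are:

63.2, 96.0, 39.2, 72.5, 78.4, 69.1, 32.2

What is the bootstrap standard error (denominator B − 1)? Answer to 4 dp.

Bootstrap SE is the standard deviation of the 7 replicate variances.
Mean of replicates: (63.2 + 96.0 + 39.2 + 72.5 + 78.4 + 69.1 + 32.2) / 7 = 450.60000 / 7 = 64.37143
Sum of squared deviations: (−1.17143)² + (+31.62857)² + (−25.17143)² + (+8.12857)² + (+14.02857)² + (+4.72857)² + (−32.17143)² = 2955.57429
Variance = 2955.57429 / 6 = 492.59571
SE* = √492.59571

SE* = 22.1945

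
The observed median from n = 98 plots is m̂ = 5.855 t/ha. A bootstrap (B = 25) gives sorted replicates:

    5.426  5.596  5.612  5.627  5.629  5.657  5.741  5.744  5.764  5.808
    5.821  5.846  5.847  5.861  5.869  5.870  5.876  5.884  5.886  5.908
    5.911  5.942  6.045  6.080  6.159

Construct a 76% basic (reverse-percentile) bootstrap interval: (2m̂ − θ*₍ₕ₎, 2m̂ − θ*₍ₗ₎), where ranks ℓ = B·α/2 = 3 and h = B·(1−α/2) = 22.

(5.768, 6.098)

Percentile endpoints at ranks 3 and 22: θ*₍3₎ = 5.612, θ*₍22₎ = 5.942.
Basic interval reflects these around m̂:
  lower = 2 × 5.855 − 5.942 = 5.768
  upper = 2 × 5.855 − 5.612 = 6.098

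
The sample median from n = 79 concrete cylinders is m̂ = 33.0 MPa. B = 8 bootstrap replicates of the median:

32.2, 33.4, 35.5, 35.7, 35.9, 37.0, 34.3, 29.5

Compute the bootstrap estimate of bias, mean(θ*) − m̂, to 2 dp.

mean(θ*) = (32.2 + 33.4 + 35.5 + 35.7 + 35.9 + 37.0 + 34.3 + 29.5) / 8 = 34.188
bias = 34.188 − 33.0

bias = +1.19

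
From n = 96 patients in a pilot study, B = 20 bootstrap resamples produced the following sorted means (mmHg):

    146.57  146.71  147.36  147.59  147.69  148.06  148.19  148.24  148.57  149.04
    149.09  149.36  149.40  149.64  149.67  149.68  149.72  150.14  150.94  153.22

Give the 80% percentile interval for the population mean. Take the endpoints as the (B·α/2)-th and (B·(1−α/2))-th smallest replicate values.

α = 0.20; lower rank = 20 × 0.100 = 2; upper rank = 20 × 0.900 = 18.
The 2nd smallest replicate is 146.71; the 18th is 150.14.

(146.71, 150.14)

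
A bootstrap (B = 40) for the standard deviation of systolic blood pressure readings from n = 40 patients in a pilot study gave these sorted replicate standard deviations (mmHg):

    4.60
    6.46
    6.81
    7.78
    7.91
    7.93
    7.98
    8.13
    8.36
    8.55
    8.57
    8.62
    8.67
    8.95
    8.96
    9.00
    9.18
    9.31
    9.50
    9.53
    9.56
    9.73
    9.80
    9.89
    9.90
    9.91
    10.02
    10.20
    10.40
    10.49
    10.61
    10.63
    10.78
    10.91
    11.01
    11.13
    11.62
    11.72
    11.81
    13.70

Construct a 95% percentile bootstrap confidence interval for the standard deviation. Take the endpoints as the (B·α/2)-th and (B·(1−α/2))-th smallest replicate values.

(4.60, 11.81)

α = 0.05; lower rank = 40 × 0.025 = 1; upper rank = 40 × 0.975 = 39.
The 1st smallest replicate is 4.60; the 39th is 11.81.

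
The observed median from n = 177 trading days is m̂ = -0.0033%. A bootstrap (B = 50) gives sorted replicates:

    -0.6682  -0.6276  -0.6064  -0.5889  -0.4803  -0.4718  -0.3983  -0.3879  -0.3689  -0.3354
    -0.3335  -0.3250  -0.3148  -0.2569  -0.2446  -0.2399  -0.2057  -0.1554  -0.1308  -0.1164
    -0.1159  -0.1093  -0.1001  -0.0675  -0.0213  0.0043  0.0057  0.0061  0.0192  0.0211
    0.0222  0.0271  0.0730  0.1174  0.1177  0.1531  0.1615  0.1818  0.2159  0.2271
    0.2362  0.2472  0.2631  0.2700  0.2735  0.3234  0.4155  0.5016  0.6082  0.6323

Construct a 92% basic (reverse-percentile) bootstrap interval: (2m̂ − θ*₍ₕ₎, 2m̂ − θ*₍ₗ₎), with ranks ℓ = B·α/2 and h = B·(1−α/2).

Percentile endpoints at ranks 2 and 48: θ*₍2₎ = -0.6276, θ*₍48₎ = 0.5016.
Basic interval reflects these around m̂:
  lower = 2 × -0.0033 − 0.5016 = -0.5082
  upper = 2 × -0.0033 − -0.6276 = 0.6210

(-0.5082, 0.6210)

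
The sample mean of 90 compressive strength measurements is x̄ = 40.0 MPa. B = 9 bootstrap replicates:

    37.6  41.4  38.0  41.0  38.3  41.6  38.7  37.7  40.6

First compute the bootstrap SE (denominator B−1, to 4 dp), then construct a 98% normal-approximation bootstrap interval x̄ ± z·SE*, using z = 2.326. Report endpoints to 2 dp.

Mean of replicates = 39.4333; sum of squared deviations = 22.6200; SE* = √(22.6200/8) = 1.6815
Margin = 2.326 × 1.6815 = 3.911
Interval: 40.0 ± 3.911

(36.09, 43.91)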